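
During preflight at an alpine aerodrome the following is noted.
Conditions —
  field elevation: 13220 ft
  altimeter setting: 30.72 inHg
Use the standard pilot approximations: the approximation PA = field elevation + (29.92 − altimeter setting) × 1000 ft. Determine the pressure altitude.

Pressure correction = (29.92 − 30.72) × 1000 = -800 ft.
Pressure altitude = 13220 + (-800) = 12420 ft.

12420 ft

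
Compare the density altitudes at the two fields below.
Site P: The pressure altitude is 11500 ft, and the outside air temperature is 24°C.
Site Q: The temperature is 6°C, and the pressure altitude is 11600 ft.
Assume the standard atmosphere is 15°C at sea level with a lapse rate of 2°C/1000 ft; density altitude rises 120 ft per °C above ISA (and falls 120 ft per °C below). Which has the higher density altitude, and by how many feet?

Site P by 2036 ft

Site P: ISA temp = -8°C, deviation +32°C, DA = 11500 + 120 × 32 = 15340 ft.
Site Q: ISA temp = -8.2°C, deviation +14.2°C, DA = 11600 + 120 × 14.2 = 13304 ft.
Site P is higher by 15340 − 13304 = 2036 ft.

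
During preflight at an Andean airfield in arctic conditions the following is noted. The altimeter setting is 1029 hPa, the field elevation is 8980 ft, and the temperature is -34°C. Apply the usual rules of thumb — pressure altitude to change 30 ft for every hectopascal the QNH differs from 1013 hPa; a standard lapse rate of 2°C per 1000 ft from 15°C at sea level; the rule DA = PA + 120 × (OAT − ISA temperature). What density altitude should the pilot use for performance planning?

4660 ft

Pressure altitude = 8980 + (1013 − 1029) × 30 = 8980 + (-480) = 8500 ft.
ISA temperature at 8500 ft = 15 − 2 × (8500/1000) = -2°C.
ISA deviation = -34 − (-2) = -32°C.
Density altitude = 8500 + 120 × (-32) = 4660 ft.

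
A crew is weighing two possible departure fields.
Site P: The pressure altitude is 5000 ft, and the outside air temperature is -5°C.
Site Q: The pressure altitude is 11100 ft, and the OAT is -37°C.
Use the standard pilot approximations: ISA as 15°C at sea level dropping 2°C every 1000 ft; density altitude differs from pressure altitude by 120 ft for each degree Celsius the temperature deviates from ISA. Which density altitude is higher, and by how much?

Site Q by 3724 ft

Site P: ISA temp = 5°C, deviation -10°C, DA = 5000 + 120 × (-10) = 3800 ft.
Site Q: ISA temp = -7.2°C, deviation -29.8°C, DA = 11100 + 120 × (-29.8) = 7524 ft.
Site Q is higher by 7524 − 3800 = 3724 ft.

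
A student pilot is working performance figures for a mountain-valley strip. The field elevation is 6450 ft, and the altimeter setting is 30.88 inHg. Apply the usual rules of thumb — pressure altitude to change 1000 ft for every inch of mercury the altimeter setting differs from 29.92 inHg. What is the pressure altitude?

5490 ft

Pressure correction = (29.92 − 30.88) × 1000 = -960 ft.
Pressure altitude = 6450 + (-960) = 5490 ft.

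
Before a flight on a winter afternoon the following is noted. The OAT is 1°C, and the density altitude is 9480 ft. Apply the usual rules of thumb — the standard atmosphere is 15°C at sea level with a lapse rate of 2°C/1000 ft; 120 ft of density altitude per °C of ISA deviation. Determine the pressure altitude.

DA = PA + 120 × (OAT − (15 − 2·PA/1000)) = PA + 120·OAT − 1800 + 0.24·PA = 1.24·PA + 120·OAT − 1800.
So 1.24·PA = 9480 − 120 × 1 + 1800 = 11160.
PA = 11160 / 1.24 = 9000 ft.

9000 ft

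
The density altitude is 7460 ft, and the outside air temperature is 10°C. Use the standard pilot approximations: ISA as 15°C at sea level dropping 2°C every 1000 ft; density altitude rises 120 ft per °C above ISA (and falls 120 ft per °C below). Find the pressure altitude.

6500 ft

DA = PA + 120 × (OAT − (15 − 2·PA/1000)) = PA + 120·OAT − 1800 + 0.24·PA = 1.24·PA + 120·OAT − 1800.
So 1.24·PA = 7460 − 120 × 10 + 1800 = 8060.
PA = 8060 / 1.24 = 6500 ft.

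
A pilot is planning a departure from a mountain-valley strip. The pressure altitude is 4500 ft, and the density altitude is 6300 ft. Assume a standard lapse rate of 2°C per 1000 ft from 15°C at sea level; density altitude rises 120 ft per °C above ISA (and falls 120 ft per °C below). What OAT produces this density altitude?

Density altitude − pressure altitude = 6300 − 4500 = +1800 ft.
At 120 ft/°C that is an ISA deviation of 1800/120 = +15°C.
ISA temperature at 4500 ft = 15 − 2 × (4500/1000) = 6°C.
OAT = ISA + deviation = 6 + (+15) = 21°C.

21°C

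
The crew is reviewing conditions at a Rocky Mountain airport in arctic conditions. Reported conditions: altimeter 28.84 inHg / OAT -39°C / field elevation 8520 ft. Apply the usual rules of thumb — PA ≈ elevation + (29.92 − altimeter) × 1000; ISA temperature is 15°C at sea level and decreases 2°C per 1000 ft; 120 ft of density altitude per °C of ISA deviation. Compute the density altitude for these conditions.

Pressure altitude = 8520 + (29.92 − 28.84) × 1000 = 8520 + (+1080) = 9600 ft.
ISA temperature at 9600 ft = 15 − 2 × (9600/1000) = -4.2°C.
ISA deviation = -39 − (-4.2) = -34.8°C.
Density altitude = 9600 + 120 × (-34.8) = 5424 ft.

5424 ft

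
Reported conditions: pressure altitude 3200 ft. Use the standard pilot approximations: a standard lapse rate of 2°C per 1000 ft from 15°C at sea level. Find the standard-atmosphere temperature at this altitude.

ISA temperature = 15 − 2 × (3200/1000) = 15 − 6.4 = 8.6°C.

8.6°C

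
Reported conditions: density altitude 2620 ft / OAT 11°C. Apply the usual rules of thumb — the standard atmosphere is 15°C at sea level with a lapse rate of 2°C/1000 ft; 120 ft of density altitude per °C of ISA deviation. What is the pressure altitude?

2500 ft

DA = PA + 120 × (OAT − (15 − 2·PA/1000)) = PA + 120·OAT − 1800 + 0.24·PA = 1.24·PA + 120·OAT − 1800.
So 1.24·PA = 2620 − 120 × 11 + 1800 = 3100.
PA = 3100 / 1.24 = 2500 ft.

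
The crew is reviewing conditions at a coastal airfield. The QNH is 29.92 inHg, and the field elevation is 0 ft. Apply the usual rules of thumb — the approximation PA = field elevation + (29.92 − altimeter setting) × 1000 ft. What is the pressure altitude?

Pressure correction = (29.92 − 29.92) × 1000 = 0 ft.
Pressure altitude = 0 + (0) = 0 ft.

0 ft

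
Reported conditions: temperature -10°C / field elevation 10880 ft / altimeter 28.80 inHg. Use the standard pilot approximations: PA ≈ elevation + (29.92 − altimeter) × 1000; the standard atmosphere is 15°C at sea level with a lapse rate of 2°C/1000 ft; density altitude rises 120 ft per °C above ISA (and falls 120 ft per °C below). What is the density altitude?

11880 ft

Pressure altitude = 10880 + (29.92 − 28.80) × 1000 = 10880 + (+1120) = 12000 ft.
ISA temperature at 12000 ft = 15 − 2 × (12000/1000) = -9°C.
ISA deviation = -10 − (-9) = -1°C.
Density altitude = 12000 + 120 × (-1) = 11880 ft.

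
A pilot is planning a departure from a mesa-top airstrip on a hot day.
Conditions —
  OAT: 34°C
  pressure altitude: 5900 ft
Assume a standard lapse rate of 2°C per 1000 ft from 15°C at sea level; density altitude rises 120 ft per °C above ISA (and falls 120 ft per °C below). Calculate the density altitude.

9596 ft

ISA temperature at 5900 ft = 15 − 2 × (5900/1000) = 3.2°C.
ISA deviation = 34 − 3.2 = +30.8°C.
Density altitude = 5900 + 120 × (30.8) = 5900 + (+3696) = 9596 ft.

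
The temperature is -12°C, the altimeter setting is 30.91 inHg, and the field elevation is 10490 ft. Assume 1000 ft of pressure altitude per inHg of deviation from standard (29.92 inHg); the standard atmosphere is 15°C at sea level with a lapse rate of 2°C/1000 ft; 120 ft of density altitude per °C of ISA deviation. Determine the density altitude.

Pressure altitude = 10490 + (29.92 − 30.91) × 1000 = 10490 + (-990) = 9500 ft.
ISA temperature at 9500 ft = 15 − 2 × (9500/1000) = -4°C.
ISA deviation = -12 − (-4) = -8°C.
Density altitude = 9500 + 120 × (-8) = 8540 ft.

8540 ft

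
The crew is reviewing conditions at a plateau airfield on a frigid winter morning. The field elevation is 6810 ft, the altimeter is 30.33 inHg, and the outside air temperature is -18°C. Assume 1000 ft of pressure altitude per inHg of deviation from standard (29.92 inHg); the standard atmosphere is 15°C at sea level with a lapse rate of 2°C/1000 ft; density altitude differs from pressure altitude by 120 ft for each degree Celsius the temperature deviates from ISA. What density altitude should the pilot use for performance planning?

3976 ft

Pressure altitude = 6810 + (29.92 − 30.33) × 1000 = 6810 + (-410) = 6400 ft.
ISA temperature at 6400 ft = 15 − 2 × (6400/1000) = 2.2°C.
ISA deviation = -18 − 2.2 = -20.2°C.
Density altitude = 6400 + 120 × (-20.2) = 3976 ft.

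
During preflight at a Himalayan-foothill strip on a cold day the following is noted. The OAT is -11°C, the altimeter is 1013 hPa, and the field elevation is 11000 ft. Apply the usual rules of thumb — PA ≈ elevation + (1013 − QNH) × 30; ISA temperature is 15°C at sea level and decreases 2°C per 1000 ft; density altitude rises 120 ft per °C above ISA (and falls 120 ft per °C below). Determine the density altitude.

10520 ft

Pressure altitude = 11000 + (1013 − 1013) × 30 = 11000 + (0) = 11000 ft.
ISA temperature at 11000 ft = 15 − 2 × (11000/1000) = -7°C.
ISA deviation = -11 − (-7) = -4°C.
Density altitude = 11000 + 120 × (-4) = 10520 ft.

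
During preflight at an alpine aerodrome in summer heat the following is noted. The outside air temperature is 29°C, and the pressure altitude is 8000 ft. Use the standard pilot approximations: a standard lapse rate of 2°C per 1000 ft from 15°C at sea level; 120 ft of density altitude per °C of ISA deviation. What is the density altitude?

11600 ft

ISA temperature at 8000 ft = 15 − 2 × (8000/1000) = -1°C.
ISA deviation = 29 − (-1) = +30°C.
Density altitude = 8000 + 120 × (30) = 8000 + (+3600) = 11600 ft.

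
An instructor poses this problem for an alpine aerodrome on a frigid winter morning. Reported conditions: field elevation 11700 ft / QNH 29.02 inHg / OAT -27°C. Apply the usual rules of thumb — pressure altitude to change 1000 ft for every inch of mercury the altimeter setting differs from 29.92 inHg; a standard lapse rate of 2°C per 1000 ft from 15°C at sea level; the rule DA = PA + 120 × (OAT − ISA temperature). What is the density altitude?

10584 ft

Pressure altitude = 11700 + (29.92 − 29.02) × 1000 = 11700 + (+900) = 12600 ft.
ISA temperature at 12600 ft = 15 − 2 × (12600/1000) = -10.2°C.
ISA deviation = -27 − (-10.2) = -16.8°C.
Density altitude = 12600 + 120 × (-16.8) = 10584 ft.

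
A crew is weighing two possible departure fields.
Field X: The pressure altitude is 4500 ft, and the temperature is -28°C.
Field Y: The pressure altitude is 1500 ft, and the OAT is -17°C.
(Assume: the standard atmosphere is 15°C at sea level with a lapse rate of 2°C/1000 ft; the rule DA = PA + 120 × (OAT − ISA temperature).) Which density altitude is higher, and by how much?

Field X by 2400 ft

Field X: ISA temp = 6°C, deviation -34°C, DA = 4500 + 120 × (-34) = 420 ft.
Field Y: ISA temp = 12°C, deviation -29°C, DA = 1500 + 120 × (-29) = -1980 ft.
Field X is higher by 420 − (-1980) = 2400 ft.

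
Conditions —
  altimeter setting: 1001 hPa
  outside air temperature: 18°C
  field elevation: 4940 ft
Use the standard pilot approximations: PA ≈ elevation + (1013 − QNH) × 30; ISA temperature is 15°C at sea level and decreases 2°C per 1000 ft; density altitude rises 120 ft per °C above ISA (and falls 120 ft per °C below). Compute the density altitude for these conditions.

6932 ft

Pressure altitude = 4940 + (1013 − 1001) × 30 = 4940 + (+360) = 5300 ft.
ISA temperature at 5300 ft = 15 − 2 × (5300/1000) = 4.4°C.
ISA deviation = 18 − 4.4 = +13.6°C.
Density altitude = 5300 + 120 × (13.6) = 6932 ft.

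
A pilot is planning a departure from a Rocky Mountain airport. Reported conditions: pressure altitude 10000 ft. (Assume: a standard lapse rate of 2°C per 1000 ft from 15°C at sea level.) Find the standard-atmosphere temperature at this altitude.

-5°C

ISA temperature = 15 − 2 × (10000/1000) = 15 − 20 = -5°C.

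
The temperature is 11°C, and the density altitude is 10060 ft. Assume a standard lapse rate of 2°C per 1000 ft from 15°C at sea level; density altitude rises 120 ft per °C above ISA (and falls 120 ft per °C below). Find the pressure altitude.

8500 ft

DA = PA + 120 × (OAT − (15 − 2·PA/1000)) = PA + 120·OAT − 1800 + 0.24·PA = 1.24·PA + 120·OAT − 1800.
So 1.24·PA = 10060 − 120 × 11 + 1800 = 10540.
PA = 10540 / 1.24 = 8500 ft.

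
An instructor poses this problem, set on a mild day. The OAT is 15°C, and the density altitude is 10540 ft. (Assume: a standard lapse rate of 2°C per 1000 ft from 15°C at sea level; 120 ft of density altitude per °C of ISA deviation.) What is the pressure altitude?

DA = PA + 120 × (OAT − (15 − 2·PA/1000)) = PA + 120·OAT − 1800 + 0.24·PA = 1.24·PA + 120·OAT − 1800.
So 1.24·PA = 10540 − 120 × 15 + 1800 = 10540.
PA = 10540 / 1.24 = 8500 ft.

8500 ft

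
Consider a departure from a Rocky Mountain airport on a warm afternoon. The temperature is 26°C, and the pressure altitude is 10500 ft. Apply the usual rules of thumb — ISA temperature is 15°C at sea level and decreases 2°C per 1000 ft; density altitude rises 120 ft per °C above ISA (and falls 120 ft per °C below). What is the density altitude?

14340 ft

ISA temperature at 10500 ft = 15 − 2 × (10500/1000) = -6°C.
ISA deviation = 26 − (-6) = +32°C.
Density altitude = 10500 + 120 × (32) = 10500 + (+3840) = 14340 ft.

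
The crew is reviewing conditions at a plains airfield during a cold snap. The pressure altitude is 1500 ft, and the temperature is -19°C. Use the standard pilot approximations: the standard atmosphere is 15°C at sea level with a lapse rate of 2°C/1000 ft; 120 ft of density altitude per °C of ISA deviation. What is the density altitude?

ISA temperature at 1500 ft = 15 − 2 × (1500/1000) = 12°C.
ISA deviation = -19 − 12 = -31°C.
Density altitude = 1500 + 120 × (-31) = 1500 + (-3720) = -2220 ft.

-2220 ft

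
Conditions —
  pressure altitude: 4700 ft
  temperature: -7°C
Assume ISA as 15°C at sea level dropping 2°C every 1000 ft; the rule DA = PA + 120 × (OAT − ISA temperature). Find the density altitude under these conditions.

ISA temperature at 4700 ft = 15 − 2 × (4700/1000) = 5.6°C.
ISA deviation = -7 − 5.6 = -12.6°C.
Density altitude = 4700 + 120 × (-12.6) = 4700 + (-1512) = 3188 ft.

3188 ft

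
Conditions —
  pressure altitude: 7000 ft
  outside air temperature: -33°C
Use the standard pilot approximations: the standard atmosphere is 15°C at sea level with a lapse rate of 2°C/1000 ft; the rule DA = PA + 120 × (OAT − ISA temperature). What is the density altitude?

ISA temperature at 7000 ft = 15 − 2 × (7000/1000) = 1°C.
ISA deviation = -33 − 1 = -34°C.
Density altitude = 7000 + 120 × (-34) = 7000 + (-4080) = 2920 ft.

2920 ft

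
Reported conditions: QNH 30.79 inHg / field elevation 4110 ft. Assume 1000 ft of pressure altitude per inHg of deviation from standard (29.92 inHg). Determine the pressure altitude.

Pressure correction = (29.92 − 30.79) × 1000 = -870 ft.
Pressure altitude = 4110 + (-870) = 3240 ft.

3240 ft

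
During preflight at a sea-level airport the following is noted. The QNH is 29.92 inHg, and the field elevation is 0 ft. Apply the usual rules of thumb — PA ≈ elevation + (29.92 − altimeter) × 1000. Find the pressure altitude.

Pressure correction = (29.92 − 29.92) × 1000 = 0 ft.
Pressure altitude = 0 + (0) = 0 ft.

0 ft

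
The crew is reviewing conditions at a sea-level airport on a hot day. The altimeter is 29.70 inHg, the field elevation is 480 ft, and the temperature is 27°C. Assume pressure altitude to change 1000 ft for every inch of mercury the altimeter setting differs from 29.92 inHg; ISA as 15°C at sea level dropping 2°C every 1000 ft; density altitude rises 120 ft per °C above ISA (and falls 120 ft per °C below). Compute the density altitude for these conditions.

2308 ft

Pressure altitude = 480 + (29.92 − 29.70) × 1000 = 480 + (+220) = 700 ft.
ISA temperature at 700 ft = 15 − 2 × (700/1000) = 13.6°C.
ISA deviation = 27 − 13.6 = +13.4°C.
Density altitude = 700 + 120 × (13.4) = 2308 ft.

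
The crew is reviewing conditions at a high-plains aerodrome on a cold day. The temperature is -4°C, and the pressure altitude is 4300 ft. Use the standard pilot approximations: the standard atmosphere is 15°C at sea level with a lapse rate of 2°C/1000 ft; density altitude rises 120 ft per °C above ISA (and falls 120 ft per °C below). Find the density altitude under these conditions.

3052 ft

ISA temperature at 4300 ft = 15 − 2 × (4300/1000) = 6.4°C.
ISA deviation = -4 − 6.4 = -10.4°C.
Density altitude = 4300 + 120 × (-10.4) = 4300 + (-1248) = 3052 ft.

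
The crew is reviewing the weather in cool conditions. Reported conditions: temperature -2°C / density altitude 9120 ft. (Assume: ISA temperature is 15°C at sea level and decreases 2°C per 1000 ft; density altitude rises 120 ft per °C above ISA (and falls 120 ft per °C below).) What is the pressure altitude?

DA = PA + 120 × (OAT − (15 − 2·PA/1000)) = PA + 120·OAT − 1800 + 0.24·PA = 1.24·PA + 120·OAT − 1800.
So 1.24·PA = 9120 − 120 × (-2) + 1800 = 11160.
PA = 11160 / 1.24 = 9000 ft.

9000 ft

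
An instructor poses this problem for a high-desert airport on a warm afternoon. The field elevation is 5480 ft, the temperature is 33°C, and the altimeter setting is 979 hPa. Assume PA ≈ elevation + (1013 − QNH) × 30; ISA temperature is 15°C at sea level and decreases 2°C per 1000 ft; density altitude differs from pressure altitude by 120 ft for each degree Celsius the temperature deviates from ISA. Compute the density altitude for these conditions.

10220 ft

Pressure altitude = 5480 + (1013 − 979) × 30 = 5480 + (+1020) = 6500 ft.
ISA temperature at 6500 ft = 15 − 2 × (6500/1000) = 2°C.
ISA deviation = 33 − 2 = +31°C.
Density altitude = 6500 + 120 × (31) = 10220 ft.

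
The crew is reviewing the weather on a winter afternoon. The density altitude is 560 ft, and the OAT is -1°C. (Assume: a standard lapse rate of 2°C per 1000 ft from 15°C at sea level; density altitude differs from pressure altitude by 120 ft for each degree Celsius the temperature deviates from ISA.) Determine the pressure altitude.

2000 ft

DA = PA + 120 × (OAT − (15 − 2·PA/1000)) = PA + 120·OAT − 1800 + 0.24·PA = 1.24·PA + 120·OAT − 1800.
So 1.24·PA = 560 − 120 × (-1) + 1800 = 2480.
PA = 2480 / 1.24 = 2000 ft.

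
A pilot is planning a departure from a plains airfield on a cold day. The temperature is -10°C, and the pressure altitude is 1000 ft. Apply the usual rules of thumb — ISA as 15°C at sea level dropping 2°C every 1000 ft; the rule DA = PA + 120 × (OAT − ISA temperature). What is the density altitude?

ISA temperature at 1000 ft = 15 − 2 × (1000/1000) = 13°C.
ISA deviation = -10 − 13 = -23°C.
Density altitude = 1000 + 120 × (-23) = 1000 + (-2760) = -1760 ft.

-1760 ft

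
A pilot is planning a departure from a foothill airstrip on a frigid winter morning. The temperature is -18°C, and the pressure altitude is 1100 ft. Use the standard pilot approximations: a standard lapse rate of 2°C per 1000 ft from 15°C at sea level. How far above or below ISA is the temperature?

ISA temperature at 1100 ft = 15 − 2 × (1100/1000) = 12.8°C.
Deviation = OAT − ISA = -18 − 12.8 = -30.8°C.

ISA-30.8°C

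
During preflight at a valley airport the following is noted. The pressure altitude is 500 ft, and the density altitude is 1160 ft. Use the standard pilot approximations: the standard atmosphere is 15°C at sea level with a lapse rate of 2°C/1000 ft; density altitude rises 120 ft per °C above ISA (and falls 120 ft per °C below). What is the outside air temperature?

19.5°C

Density altitude − pressure altitude = 1160 − 500 = +660 ft.
At 120 ft/°C that is an ISA deviation of 660/120 = +5.5°C.
ISA temperature at 500 ft = 15 − 2 × (500/1000) = 14°C.
OAT = ISA + deviation = 14 + (+5.5) = 19.5°C.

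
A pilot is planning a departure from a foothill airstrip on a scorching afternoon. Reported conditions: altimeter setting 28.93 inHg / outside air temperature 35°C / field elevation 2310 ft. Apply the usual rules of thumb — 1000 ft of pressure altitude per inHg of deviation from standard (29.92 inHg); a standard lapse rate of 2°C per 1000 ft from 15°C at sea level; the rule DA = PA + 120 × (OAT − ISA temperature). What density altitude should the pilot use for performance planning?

6492 ft

Pressure altitude = 2310 + (29.92 − 28.93) × 1000 = 2310 + (+990) = 3300 ft.
ISA temperature at 3300 ft = 15 − 2 × (3300/1000) = 8.4°C.
ISA deviation = 35 − 8.4 = +26.6°C.
Density altitude = 3300 + 120 × (26.6) = 6492 ft.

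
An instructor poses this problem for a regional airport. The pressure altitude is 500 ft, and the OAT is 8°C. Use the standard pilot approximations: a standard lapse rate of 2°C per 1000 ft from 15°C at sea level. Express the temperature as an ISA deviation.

ISA-6°C

ISA temperature at 500 ft = 15 − 2 × (500/1000) = 14°C.
Deviation = OAT − ISA = 8 − 14 = -6°C.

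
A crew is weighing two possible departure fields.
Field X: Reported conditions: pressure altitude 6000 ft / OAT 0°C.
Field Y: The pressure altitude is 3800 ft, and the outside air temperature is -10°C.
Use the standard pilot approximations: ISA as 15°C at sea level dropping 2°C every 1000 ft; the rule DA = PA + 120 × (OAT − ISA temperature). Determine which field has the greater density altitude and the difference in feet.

Field X: ISA temp = 3°C, deviation -3°C, DA = 6000 + 120 × (-3) = 5640 ft.
Field Y: ISA temp = 7.4°C, deviation -17.4°C, DA = 3800 + 120 × (-17.4) = 1712 ft.
Field X is higher by 5640 − 1712 = 3928 ft.

Field X by 3928 ft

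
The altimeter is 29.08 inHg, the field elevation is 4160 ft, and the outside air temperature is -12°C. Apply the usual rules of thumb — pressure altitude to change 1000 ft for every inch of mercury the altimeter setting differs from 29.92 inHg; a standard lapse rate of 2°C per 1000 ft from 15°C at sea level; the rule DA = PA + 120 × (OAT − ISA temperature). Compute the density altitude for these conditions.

2960 ft

Pressure altitude = 4160 + (29.92 − 29.08) × 1000 = 4160 + (+840) = 5000 ft.
ISA temperature at 5000 ft = 15 − 2 × (5000/1000) = 5°C.
ISA deviation = -12 − 5 = -17°C.
Density altitude = 5000 + 120 × (-17) = 2960 ft.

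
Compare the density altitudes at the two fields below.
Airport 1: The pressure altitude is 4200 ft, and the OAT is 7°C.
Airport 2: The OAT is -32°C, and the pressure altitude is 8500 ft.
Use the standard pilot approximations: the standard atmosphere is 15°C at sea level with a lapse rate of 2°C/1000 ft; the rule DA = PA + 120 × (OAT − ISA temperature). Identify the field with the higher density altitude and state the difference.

Airport 2 by 652 ft

Airport 1: ISA temp = 6.6°C, deviation +0.4°C, DA = 4200 + 120 × 0.4 = 4248 ft.
Airport 2: ISA temp = -2°C, deviation -30°C, DA = 8500 + 120 × (-30) = 4900 ft.
Airport 2 is higher by 4900 − 4248 = 652 ft.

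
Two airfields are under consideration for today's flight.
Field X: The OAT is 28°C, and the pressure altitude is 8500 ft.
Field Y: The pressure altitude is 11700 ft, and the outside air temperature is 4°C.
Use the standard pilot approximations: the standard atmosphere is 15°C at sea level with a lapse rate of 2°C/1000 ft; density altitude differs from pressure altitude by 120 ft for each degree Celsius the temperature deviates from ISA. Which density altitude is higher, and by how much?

Field X: ISA temp = -2°C, deviation +30°C, DA = 8500 + 120 × 30 = 12100 ft.
Field Y: ISA temp = -8.4°C, deviation +12.4°C, DA = 11700 + 120 × 12.4 = 13188 ft.
Field Y is higher by 13188 − 12100 = 1088 ft.

Field Y by 1088 ft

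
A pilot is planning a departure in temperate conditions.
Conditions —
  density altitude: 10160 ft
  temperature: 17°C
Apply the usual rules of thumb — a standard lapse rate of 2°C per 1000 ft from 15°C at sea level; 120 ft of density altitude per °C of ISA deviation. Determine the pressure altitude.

8000 ft

DA = PA + 120 × (OAT − (15 − 2·PA/1000)) = PA + 120·OAT − 1800 + 0.24·PA = 1.24·PA + 120·OAT − 1800.
So 1.24·PA = 10160 − 120 × 17 + 1800 = 9920.
PA = 9920 / 1.24 = 8000 ft.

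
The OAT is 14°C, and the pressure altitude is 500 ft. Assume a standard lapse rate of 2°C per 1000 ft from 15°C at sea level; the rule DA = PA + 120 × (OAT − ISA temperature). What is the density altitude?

500 ft

ISA temperature at 500 ft = 15 − 2 × (500/1000) = 14°C.
ISA deviation = 14 − 14 = 0°C.
Density altitude = 500 + 120 × (0) = 500 + (0) = 500 ft.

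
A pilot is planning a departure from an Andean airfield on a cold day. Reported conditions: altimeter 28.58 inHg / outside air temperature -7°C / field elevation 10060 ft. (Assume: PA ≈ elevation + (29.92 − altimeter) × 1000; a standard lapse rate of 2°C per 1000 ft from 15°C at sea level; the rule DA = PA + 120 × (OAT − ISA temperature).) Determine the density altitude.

11496 ft

Pressure altitude = 10060 + (29.92 − 28.58) × 1000 = 10060 + (+1340) = 11400 ft.
ISA temperature at 11400 ft = 15 − 2 × (11400/1000) = -7.8°C.
ISA deviation = -7 − (-7.8) = +0.8°C.
Density altitude = 11400 + 120 × (0.8) = 11496 ft.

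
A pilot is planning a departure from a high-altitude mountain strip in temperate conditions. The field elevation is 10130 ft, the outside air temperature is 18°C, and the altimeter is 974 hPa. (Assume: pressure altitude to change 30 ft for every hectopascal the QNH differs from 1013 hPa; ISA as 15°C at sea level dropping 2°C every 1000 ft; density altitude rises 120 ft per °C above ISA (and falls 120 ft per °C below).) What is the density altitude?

14372 ft

Pressure altitude = 10130 + (1013 − 974) × 30 = 10130 + (+1170) = 11300 ft.
ISA temperature at 11300 ft = 15 − 2 × (11300/1000) = -7.6°C.
ISA deviation = 18 − (-7.6) = +25.6°C.
Density altitude = 11300 + 120 × (25.6) = 14372 ft.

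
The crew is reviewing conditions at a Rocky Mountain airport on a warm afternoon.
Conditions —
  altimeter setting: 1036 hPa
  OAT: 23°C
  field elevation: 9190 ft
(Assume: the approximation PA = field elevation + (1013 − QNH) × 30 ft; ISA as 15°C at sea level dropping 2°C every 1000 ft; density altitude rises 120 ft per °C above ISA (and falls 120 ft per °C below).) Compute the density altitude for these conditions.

Pressure altitude = 9190 + (1013 − 1036) × 30 = 9190 + (-690) = 8500 ft.
ISA temperature at 8500 ft = 15 − 2 × (8500/1000) = -2°C.
ISA deviation = 23 − (-2) = +25°C.
Density altitude = 8500 + 120 × (25) = 11500 ft.

11500 ft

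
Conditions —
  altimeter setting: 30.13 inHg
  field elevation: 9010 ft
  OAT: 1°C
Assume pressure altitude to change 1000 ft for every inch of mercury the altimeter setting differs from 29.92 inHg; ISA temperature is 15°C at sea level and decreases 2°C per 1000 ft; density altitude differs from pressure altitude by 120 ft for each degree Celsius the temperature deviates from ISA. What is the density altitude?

Pressure altitude = 9010 + (29.92 − 30.13) × 1000 = 9010 + (-210) = 8800 ft.
ISA temperature at 8800 ft = 15 − 2 × (8800/1000) = -2.6°C.
ISA deviation = 1 − (-2.6) = +3.6°C.
Density altitude = 8800 + 120 × (3.6) = 9232 ft.

9232 ft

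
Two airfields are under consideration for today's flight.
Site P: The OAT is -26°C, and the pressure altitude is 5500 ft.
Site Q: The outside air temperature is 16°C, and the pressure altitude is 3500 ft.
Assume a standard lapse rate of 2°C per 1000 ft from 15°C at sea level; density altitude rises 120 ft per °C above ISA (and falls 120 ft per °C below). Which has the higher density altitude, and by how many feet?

Site Q by 2560 ft

Site P: ISA temp = 4°C, deviation -30°C, DA = 5500 + 120 × (-30) = 1900 ft.
Site Q: ISA temp = 8°C, deviation +8°C, DA = 3500 + 120 × 8 = 4460 ft.
Site Q is higher by 4460 − 1900 = 2560 ft.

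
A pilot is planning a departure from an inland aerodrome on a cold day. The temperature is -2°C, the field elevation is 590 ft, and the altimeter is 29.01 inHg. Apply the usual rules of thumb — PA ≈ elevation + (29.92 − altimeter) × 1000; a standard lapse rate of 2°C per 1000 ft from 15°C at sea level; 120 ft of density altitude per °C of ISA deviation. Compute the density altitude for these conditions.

Pressure altitude = 590 + (29.92 − 29.01) × 1000 = 590 + (+910) = 1500 ft.
ISA temperature at 1500 ft = 15 − 2 × (1500/1000) = 12°C.
ISA deviation = -2 − 12 = -14°C.
Density altitude = 1500 + 120 × (-14) = -180 ft.

-180 ft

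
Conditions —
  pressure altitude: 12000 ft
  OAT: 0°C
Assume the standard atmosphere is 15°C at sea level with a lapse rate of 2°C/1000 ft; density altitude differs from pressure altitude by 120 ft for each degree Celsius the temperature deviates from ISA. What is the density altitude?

ISA temperature at 12000 ft = 15 − 2 × (12000/1000) = -9°C.
ISA deviation = 0 − (-9) = +9°C.
Density altitude = 12000 + 120 × (9) = 12000 + (+1080) = 13080 ft.

13080 ft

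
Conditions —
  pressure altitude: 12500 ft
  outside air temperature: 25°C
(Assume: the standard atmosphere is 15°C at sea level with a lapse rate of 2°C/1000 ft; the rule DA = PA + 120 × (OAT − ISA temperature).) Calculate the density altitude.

ISA temperature at 12500 ft = 15 − 2 × (12500/1000) = -10°C.
ISA deviation = 25 − (-10) = +35°C.
Density altitude = 12500 + 120 × (35) = 12500 + (+4200) = 16700 ft.

16700 ft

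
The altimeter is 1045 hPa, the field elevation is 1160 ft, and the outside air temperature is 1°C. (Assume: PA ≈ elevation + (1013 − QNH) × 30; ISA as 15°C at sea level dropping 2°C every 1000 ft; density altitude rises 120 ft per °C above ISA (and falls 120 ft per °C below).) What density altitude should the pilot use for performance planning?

-1432 ft

Pressure altitude = 1160 + (1013 − 1045) × 30 = 1160 + (-960) = 200 ft.
ISA temperature at 200 ft = 15 − 2 × (200/1000) = 14.6°C.
ISA deviation = 1 − 14.6 = -13.6°C.
Density altitude = 200 + 120 × (-13.6) = -1432 ft.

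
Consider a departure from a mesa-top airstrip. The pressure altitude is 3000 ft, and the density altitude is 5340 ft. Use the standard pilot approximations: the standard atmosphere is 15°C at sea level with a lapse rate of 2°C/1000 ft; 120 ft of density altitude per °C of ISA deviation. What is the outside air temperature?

28.5°C

Density altitude − pressure altitude = 5340 − 3000 = +2340 ft.
At 120 ft/°C that is an ISA deviation of 2340/120 = +19.5°C.
ISA temperature at 3000 ft = 15 − 2 × (3000/1000) = 9°C.
OAT = ISA + deviation = 9 + (+19.5) = 28.5°C.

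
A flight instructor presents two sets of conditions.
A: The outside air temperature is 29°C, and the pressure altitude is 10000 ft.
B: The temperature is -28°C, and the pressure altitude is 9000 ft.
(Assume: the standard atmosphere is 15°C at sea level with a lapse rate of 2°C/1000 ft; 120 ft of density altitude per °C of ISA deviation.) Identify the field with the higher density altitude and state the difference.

A by 8080 ft

A: ISA temp = -5°C, deviation +34°C, DA = 10000 + 120 × 34 = 14080 ft.
B: ISA temp = -3°C, deviation -25°C, DA = 9000 + 120 × (-25) = 6000 ft.
A is higher by 14080 − 6000 = 8080 ft.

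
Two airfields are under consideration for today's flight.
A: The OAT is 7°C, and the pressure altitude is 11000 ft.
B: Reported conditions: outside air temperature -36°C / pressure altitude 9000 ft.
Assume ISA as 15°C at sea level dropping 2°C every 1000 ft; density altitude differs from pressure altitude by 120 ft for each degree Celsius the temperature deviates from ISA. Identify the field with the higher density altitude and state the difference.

A by 7640 ft

A: ISA temp = -7°C, deviation +14°C, DA = 11000 + 120 × 14 = 12680 ft.
B: ISA temp = -3°C, deviation -33°C, DA = 9000 + 120 × (-33) = 5040 ft.
A is higher by 12680 − 5040 = 7640 ft.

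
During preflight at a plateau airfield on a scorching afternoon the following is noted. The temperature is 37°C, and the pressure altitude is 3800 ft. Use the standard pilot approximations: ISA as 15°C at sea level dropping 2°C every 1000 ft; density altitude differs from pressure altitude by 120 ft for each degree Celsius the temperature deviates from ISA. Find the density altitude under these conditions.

7352 ft

ISA temperature at 3800 ft = 15 − 2 × (3800/1000) = 7.4°C.
ISA deviation = 37 − 7.4 = +29.6°C.
Density altitude = 3800 + 120 × (29.6) = 3800 + (+3552) = 7352 ft.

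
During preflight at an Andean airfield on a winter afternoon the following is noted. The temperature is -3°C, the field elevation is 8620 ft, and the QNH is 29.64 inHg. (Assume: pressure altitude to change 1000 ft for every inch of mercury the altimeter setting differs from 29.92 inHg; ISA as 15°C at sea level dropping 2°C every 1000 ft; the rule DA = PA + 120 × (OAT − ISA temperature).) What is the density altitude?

8876 ft

Pressure altitude = 8620 + (29.92 − 29.64) × 1000 = 8620 + (+280) = 8900 ft.
ISA temperature at 8900 ft = 15 − 2 × (8900/1000) = -2.8°C.
ISA deviation = -3 − (-2.8) = -0.2°C.
Density altitude = 8900 + 120 × (-0.2) = 8876 ft.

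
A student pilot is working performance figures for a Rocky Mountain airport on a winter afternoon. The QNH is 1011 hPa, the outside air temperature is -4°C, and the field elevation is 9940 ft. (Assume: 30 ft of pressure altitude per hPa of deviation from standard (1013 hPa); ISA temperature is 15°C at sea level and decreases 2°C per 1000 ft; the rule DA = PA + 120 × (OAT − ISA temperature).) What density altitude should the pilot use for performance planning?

10120 ft

Pressure altitude = 9940 + (1013 − 1011) × 30 = 9940 + (+60) = 10000 ft.
ISA temperature at 10000 ft = 15 − 2 × (10000/1000) = -5°C.
ISA deviation = -4 − (-5) = +1°C.
Density altitude = 10000 + 120 × (1) = 10120 ft.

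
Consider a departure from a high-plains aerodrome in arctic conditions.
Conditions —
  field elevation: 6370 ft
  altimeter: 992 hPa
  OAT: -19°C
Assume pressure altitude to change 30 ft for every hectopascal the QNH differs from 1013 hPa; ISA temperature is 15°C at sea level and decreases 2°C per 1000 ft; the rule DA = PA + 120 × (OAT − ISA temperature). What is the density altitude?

4600 ft

Pressure altitude = 6370 + (1013 − 992) × 30 = 6370 + (+630) = 7000 ft.
ISA temperature at 7000 ft = 15 − 2 × (7000/1000) = 1°C.
ISA deviation = -19 − 1 = -20°C.
Density altitude = 7000 + 120 × (-20) = 4600 ft.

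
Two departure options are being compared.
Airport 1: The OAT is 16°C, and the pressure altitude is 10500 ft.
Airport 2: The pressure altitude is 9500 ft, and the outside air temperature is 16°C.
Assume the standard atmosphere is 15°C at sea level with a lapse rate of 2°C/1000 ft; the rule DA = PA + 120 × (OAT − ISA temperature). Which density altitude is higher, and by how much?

Airport 1: ISA temp = -6°C, deviation +22°C, DA = 10500 + 120 × 22 = 13140 ft.
Airport 2: ISA temp = -4°C, deviation +20°C, DA = 9500 + 120 × 20 = 11900 ft.
Airport 1 is higher by 13140 − 11900 = 1240 ft.

Airport 1 by 1240 ft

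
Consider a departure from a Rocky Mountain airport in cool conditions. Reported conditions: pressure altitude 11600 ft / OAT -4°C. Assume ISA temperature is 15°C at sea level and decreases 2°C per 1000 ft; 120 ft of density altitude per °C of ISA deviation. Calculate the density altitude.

12104 ft

ISA temperature at 11600 ft = 15 − 2 × (11600/1000) = -8.2°C.
ISA deviation = -4 − (-8.2) = +4.2°C.
Density altitude = 11600 + 120 × (4.2) = 11600 + (+504) = 12104 ft.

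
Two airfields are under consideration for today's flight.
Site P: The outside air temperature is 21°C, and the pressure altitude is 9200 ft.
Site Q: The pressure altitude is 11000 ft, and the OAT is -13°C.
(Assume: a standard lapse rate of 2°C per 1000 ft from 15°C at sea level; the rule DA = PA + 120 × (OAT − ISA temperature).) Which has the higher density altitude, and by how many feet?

Site P: ISA temp = -3.4°C, deviation +24.4°C, DA = 9200 + 120 × 24.4 = 12128 ft.
Site Q: ISA temp = -7°C, deviation -6°C, DA = 11000 + 120 × (-6) = 10280 ft.
Site P is higher by 12128 − 10280 = 1848 ft.

Site P by 1848 ft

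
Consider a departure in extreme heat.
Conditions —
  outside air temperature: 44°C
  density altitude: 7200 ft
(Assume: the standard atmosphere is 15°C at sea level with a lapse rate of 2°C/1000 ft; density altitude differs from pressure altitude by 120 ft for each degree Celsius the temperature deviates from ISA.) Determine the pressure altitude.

DA = PA + 120 × (OAT − (15 − 2·PA/1000)) = PA + 120·OAT − 1800 + 0.24·PA = 1.24·PA + 120·OAT − 1800.
So 1.24·PA = 7200 − 120 × 44 + 1800 = 3720.
PA = 3720 / 1.24 = 3000 ft.

3000 ft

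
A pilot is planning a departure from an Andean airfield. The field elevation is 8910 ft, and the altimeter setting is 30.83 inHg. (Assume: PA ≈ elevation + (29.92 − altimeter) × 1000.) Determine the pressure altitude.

Pressure correction = (29.92 − 30.83) × 1000 = -910 ft.
Pressure altitude = 8910 + (-910) = 8000 ft.

8000 ft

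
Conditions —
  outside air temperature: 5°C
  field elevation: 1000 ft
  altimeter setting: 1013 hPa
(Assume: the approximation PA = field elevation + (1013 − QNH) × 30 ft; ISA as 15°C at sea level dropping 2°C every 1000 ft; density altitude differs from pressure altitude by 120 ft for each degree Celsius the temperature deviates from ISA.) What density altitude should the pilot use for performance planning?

40 ft

Pressure altitude = 1000 + (1013 − 1013) × 30 = 1000 + (0) = 1000 ft.
ISA temperature at 1000 ft = 15 − 2 × (1000/1000) = 13°C.
ISA deviation = 5 − 13 = -8°C.
Density altitude = 1000 + 120 × (-8) = 40 ft.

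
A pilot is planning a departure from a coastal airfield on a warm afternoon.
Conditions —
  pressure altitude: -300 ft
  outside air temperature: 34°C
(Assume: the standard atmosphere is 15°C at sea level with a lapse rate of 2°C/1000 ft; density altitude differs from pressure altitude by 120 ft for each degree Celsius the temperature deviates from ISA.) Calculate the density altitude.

ISA temperature at -300 ft = 15 − 2 × (-300/1000) = 15.6°C.
ISA deviation = 34 − 15.6 = +18.4°C.
Density altitude = -300 + 120 × (18.4) = -300 + (+2208) = 1908 ft.

1908 ft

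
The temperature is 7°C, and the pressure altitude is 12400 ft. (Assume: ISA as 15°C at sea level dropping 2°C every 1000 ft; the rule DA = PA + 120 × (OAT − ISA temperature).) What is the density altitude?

ISA temperature at 12400 ft = 15 − 2 × (12400/1000) = -9.8°C.
ISA deviation = 7 − (-9.8) = +16.8°C.
Density altitude = 12400 + 120 × (16.8) = 12400 + (+2016) = 14416 ft.

14416 ft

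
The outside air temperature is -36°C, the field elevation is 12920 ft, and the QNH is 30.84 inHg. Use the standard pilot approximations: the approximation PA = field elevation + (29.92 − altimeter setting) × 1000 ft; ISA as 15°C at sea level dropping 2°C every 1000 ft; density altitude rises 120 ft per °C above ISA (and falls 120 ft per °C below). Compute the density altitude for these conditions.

8760 ft

Pressure altitude = 12920 + (29.92 − 30.84) × 1000 = 12920 + (-920) = 12000 ft.
ISA temperature at 12000 ft = 15 − 2 × (12000/1000) = -9°C.
ISA deviation = -36 − (-9) = -27°C.
Density altitude = 12000 + 120 × (-27) = 8760 ft.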